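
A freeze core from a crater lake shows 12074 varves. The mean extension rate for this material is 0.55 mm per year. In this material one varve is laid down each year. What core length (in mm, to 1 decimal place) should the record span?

The record spans 12074 years at 0.55 mm per year.
12074 years at 0.55 mm/year gives 0.55 × 12074 = 6640.7 mm.

6640.7 mm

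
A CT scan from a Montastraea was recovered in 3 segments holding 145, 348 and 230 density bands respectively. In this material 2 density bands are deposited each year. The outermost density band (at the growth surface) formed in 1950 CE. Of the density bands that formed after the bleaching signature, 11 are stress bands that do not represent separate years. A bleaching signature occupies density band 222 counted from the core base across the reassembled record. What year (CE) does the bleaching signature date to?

1705 CE

Total density bands = 145 + 348 + 230 = 723.
723 − 222 = 501 density bands lie beyond the bleaching signature toward the growth surface.
Removing the 11 false density bands leaves 501 − 11 = 490 true density bands beyond the bleaching signature.
Dividing by 2 density bands per year: 490 / 2 = 245 years.
1950 − 245 = 1705 CE.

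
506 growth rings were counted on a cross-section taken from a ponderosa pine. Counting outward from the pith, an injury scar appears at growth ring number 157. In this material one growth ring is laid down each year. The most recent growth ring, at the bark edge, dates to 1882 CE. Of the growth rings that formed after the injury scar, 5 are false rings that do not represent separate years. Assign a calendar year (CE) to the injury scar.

1538 CE

The injury scar sits at growth ring 157 from the pith, so 506 − 157 = 349 growth rings formed after it.
Removing the 5 false growth rings leaves 349 − 5 = 344 true growth rings beyond the injury scar.
Counting back 344 years from 1882 CE places the injury scar in 1882 − 344 = 1538 CE.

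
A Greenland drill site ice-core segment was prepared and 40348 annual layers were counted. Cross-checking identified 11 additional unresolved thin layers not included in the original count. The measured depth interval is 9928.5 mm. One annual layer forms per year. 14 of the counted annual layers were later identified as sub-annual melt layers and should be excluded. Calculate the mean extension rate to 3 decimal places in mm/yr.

True annual layer count = 40348 − 14 + 11 = 40345.
Mean rate = 9928.5 mm / 40345 years ≈ 0.246 mm/yr.

0.246 mm/yr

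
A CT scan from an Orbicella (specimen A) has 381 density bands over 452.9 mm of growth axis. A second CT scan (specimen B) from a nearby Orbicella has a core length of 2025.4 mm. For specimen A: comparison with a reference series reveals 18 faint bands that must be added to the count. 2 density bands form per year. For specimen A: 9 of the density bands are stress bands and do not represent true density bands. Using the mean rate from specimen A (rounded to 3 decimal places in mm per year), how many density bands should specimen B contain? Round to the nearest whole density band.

Specimen A: correcting the raw count gives 381 − 9 + 18 = 390 true density bands.
Specimen A: with 2 density bands per year, 390 / 2 = 195 years.
A: 452.9 mm over 195 years gives 452.9 / 195 ≈ 2.323 mm per year.
B spans 2025.4 / 2.323 = 871.89 years; at 2 density bands per year that is 871.89 × 2 ≈ 1744 density bands.

1744 density bands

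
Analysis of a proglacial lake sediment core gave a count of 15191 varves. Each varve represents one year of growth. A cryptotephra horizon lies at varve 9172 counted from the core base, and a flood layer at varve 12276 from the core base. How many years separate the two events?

3104 years

The two markers are separated by 12276 − 9172 = 3104 varves.
At one varve per year, 3104 years elapsed between them.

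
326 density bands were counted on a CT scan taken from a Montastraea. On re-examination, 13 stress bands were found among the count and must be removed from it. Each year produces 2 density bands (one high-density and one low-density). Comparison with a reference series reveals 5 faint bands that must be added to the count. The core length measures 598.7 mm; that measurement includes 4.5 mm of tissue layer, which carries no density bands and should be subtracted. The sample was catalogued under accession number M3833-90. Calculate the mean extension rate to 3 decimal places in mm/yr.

3.737 mm/yr

After corrections the count is 326 − 13 + 5 = 318 density bands.
318 density bands at 2 per year is 318 / 2 = 159 years.
The growth record spans 598.7 − 4.5 = 594.2 mm.
Extension rate ≈ 594.2 / 159 = 3.737 mm/yr.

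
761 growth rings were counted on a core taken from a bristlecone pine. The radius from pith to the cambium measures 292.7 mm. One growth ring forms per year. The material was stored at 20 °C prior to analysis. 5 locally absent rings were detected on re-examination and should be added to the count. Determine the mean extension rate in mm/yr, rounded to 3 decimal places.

Correcting the raw count gives 761 + 5 = 766 true growth rings.
Extension rate ≈ 292.7 / 766 = 0.382 mm/yr.

0.382 mm/yr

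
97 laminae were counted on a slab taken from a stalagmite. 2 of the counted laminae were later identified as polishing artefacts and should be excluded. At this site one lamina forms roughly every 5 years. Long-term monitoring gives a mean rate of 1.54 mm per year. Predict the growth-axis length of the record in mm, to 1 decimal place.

Adjusted count: 97 − 2 = 95 laminae.
Multiplying by 5 years per lamina: 95 × 5 = 475 years.
475 years at 1.54 mm/year gives 1.54 × 475 = 731.5 mm.

731.5 mm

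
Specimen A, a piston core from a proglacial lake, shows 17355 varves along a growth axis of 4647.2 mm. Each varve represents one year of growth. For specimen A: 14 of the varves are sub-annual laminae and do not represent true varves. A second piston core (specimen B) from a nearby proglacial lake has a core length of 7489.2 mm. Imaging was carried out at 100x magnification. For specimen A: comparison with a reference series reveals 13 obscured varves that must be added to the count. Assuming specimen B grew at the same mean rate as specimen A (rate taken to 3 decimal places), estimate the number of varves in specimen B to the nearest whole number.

27945 varves

Specimen A: true varve count = 17355 − 14 + 13 = 17354.
A: Mean rate = 4647.2 mm / 17354 years ≈ 0.268 mm per year.
Specimen B: 7489.2 mm / 0.268 mm per year = 27944.78 years ≈ 27945 varves.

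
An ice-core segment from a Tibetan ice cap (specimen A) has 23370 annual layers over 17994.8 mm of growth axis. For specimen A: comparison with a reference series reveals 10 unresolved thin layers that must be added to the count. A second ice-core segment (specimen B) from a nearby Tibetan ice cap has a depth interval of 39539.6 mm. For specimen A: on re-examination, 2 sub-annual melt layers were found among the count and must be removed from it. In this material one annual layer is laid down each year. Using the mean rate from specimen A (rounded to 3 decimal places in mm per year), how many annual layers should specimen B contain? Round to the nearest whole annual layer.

51350 annual layers

Specimen A: after corrections the count is 23370 − 2 + 10 = 23378 annual layers.
A: Mean rate = 17994.8 mm / 23378 years ≈ 0.770 mm/yr.
B spans 39539.6 / 0.770 = 51350.13 years ≈ 51350 annual layers.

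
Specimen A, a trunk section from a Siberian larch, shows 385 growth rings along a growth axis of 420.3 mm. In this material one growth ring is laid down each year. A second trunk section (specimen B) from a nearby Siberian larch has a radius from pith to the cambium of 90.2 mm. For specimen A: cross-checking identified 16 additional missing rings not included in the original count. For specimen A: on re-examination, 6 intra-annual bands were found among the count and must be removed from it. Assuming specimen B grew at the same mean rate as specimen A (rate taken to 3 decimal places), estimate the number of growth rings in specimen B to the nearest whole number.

85 growth rings

Specimen A: true growth ring count = 385 − 6 + 16 = 395.
A: Mean rate = 420.3 mm / 395 years ≈ 1.064 mm/year.
Specimen B: 90.2 mm / 1.064 mm per year = 84.77 years ≈ 85 growth rings.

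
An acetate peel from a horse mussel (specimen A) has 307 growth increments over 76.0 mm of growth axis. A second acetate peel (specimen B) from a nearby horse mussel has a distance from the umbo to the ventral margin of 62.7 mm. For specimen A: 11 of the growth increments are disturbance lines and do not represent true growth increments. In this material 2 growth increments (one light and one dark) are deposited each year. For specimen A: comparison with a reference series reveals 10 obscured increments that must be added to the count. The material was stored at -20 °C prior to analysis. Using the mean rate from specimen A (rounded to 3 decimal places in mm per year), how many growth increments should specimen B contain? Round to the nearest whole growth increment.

Specimen A: true growth increment count = 307 − 11 + 10 = 306.
Specimen A: with 2 growth increments per year, 306 / 2 = 153 years.
A: Mean rate = 76.0 mm / 153 years ≈ 0.497 mm/yr.
For B, 62.7 / 0.497 = 126.16 years; at 2 growth increments per year that is 126.16 × 2 ≈ 252 growth increments.

252 growth increments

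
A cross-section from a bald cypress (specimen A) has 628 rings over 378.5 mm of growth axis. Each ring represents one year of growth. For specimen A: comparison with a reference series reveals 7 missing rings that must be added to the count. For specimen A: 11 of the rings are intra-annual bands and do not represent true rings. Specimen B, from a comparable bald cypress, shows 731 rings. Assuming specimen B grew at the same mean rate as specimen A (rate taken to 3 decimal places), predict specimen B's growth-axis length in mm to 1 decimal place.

Specimen A: adjusted count: 628 − 11 + 7 = 624 rings.
A: 378.5 mm over 624 years gives 378.5 / 624 ≈ 0.607 mm/year.
Length of B = 0.607 × 731 = 443.7 mm.

443.7 mm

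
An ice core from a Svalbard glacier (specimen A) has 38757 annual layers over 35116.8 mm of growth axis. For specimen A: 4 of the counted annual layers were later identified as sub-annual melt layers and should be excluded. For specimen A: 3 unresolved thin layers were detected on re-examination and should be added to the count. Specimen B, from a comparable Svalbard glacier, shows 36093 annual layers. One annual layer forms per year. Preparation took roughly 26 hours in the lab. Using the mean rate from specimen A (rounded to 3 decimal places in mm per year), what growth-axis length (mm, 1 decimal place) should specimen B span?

Specimen A: true annual layer count = 38757 − 4 + 3 = 38756.
A: Mean rate = 35116.8 mm / 38756 years ≈ 0.906 mm/yr.
For B, 0.906 mm/year × 36093 years = 32700.3 mm.

32700.3 mm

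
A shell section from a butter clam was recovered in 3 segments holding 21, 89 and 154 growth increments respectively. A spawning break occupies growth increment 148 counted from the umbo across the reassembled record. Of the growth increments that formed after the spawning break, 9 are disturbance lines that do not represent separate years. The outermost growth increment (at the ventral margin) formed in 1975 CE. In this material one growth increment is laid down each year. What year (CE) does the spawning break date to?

1868 CE

Total growth increments = 21 + 89 + 154 = 264.
Between growth increment 148 and the ventral margin there are 264 − 148 = 116 growth increments.
116 − 9 false = 107 true growth increments after the spawning break.
Counting back 107 years from 1975 CE places the spawning break in 1975 − 107 = 1868 CE.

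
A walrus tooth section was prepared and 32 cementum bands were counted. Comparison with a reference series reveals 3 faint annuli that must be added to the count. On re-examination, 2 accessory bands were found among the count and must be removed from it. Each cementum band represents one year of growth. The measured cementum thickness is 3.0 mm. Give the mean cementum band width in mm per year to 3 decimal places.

0.091 mm per year

After corrections the count is 32 − 2 + 3 = 33 cementum bands.
3.0 mm over 33 years gives 3.0 / 33 ≈ 0.091 mm per year.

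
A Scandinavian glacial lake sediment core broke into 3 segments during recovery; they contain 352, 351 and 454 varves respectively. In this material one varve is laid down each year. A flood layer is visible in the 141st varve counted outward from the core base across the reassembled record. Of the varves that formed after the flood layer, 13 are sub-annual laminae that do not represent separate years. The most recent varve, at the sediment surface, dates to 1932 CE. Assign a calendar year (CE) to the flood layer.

Total varves = 352 + 351 + 454 = 1157.
1157 − 141 = 1016 varves lie beyond the flood layer toward the sediment surface.
Excluding 13 false varves: 1016 − 13 = 1003.
Counting back 1003 years from 1932 CE places the flood layer in 1932 − 1003 = 929 CE.

929 CE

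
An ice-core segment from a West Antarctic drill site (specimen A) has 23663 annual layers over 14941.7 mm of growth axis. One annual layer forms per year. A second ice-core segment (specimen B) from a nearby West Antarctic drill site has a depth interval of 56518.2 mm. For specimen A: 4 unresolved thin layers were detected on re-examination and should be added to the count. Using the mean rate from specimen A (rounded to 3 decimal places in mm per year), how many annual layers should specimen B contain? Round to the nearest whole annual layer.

Specimen A: correcting the raw count gives 23663 + 4 = 23667 true annual layers.
A: 14941.7 mm over 23667 years gives 14941.7 / 23667 ≈ 0.631 mm per year.
Specimen B: 56518.2 mm / 0.631 mm per year = 89569.26 years ≈ 89569 annual layers.

89569 annual layers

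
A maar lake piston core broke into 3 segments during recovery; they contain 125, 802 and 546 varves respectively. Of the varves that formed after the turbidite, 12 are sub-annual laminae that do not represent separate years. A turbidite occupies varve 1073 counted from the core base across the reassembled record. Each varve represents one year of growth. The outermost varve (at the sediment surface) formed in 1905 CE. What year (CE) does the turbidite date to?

Total varves = 125 + 802 + 546 = 1473.
The turbidite sits at varve 1073 from the core base, so 1473 − 1073 = 400 varves formed after it.
400 − 12 false = 388 true varves after the turbidite.
1905 − 388 = 1517 CE.

1517 CE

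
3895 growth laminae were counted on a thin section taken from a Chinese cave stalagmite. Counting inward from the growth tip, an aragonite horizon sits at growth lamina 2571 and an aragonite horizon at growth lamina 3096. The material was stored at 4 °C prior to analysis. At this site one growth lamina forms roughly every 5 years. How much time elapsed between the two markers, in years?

Separation: 3096 − 2571 = 525 growth laminae.
At 5 years per growth lamina, 525 × 5 = 2625 years.

2625 years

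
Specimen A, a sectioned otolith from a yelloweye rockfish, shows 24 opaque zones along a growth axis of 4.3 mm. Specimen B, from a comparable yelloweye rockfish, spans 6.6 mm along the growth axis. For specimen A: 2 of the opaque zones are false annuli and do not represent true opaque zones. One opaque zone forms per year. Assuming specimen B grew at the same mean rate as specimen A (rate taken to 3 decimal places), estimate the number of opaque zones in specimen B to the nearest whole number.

34 opaque zones

Specimen A: correcting the raw count gives 24 − 2 = 22 true opaque zones.
A: 4.3 mm over 22 years gives 4.3 / 22 ≈ 0.195 mm per year.
Specimen B: 6.6 mm / 0.195 mm per year = 33.85 years ≈ 34 opaque zones.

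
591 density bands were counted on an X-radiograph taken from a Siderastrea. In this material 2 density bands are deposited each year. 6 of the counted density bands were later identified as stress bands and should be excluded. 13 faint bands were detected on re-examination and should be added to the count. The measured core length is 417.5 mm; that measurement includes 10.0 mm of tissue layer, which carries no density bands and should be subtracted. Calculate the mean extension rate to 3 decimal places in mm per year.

1.363 mm per year

After corrections the count is 591 − 6 + 13 = 598 density bands.
With 2 density bands per year, 598 / 2 = 299 years.
Net length = 417.5 − 10.0 = 407.5 mm.
Extension rate ≈ 407.5 / 299 = 1.363 mm per year.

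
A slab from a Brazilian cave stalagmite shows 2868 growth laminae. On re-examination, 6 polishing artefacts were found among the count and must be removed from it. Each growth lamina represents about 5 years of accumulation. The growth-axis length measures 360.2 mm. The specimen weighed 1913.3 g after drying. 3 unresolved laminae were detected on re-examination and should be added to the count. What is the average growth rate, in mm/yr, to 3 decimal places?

0.025 mm/yr

True growth lamina count = 2868 − 6 + 3 = 2865.
Multiplying by 5 years per growth lamina: 2865 × 5 = 14325 years.
Mean rate = 360.2 mm / 14325 years ≈ 0.025 mm/yr.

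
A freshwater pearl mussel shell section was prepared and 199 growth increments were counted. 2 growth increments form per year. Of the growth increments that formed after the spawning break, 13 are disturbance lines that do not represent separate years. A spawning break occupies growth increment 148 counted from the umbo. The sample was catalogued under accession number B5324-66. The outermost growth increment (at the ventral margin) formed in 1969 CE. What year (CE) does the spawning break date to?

199 − 148 = 51 growth increments lie beyond the spawning break toward the ventral margin.
Removing the 13 false growth increments leaves 51 − 13 = 38 true growth increments beyond the spawning break.
Dividing by 2 growth increments per year: 38 / 2 = 19 years.
The growth increment at the ventral margin is 1969 CE, so the spawning break dates to 1969 − 19 = 1950 CE.

1950 CE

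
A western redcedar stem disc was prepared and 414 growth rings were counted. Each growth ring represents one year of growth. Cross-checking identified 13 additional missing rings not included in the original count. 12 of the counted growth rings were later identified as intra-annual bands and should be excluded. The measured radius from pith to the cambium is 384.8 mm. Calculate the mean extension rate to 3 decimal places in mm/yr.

After corrections the count is 414 − 12 + 13 = 415 growth rings.
Extension rate ≈ 384.8 / 415 = 0.927 mm/yr.

0.927 mm/yr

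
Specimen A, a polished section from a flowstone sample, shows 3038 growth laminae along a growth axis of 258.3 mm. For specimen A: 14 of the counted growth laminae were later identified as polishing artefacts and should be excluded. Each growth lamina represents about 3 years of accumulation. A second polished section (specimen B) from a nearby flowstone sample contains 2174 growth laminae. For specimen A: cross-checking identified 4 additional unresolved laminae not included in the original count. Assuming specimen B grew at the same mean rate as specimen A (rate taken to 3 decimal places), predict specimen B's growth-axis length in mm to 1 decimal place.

182.6 mm

Specimen A: correcting the raw count gives 3038 − 14 + 4 = 3028 true growth laminae.
Specimen A: multiplying by 3 years per growth lamina: 3028 × 3 = 9084 years.
A: 258.3 mm over 9084 years gives 258.3 / 9084 ≈ 0.028 mm/yr.
Specimen B: multiplying by 3 years per growth lamina: 2174 × 3 = 6522 years. For B, 0.028 mm/year × 6522 years = 182.6 mm.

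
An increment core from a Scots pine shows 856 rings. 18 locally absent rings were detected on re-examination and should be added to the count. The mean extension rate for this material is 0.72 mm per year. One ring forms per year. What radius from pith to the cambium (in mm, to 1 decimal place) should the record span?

629.3 mm

After corrections the count is 856 + 18 = 874 rings.
874 years at 0.72 mm/year gives 0.72 × 874 = 629.3 mm.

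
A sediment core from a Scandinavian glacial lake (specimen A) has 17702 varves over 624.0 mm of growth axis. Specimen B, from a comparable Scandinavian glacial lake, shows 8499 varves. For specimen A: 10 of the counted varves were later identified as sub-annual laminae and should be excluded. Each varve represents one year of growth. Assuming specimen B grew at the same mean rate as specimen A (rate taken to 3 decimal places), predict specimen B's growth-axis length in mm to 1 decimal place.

Specimen A: correcting the raw count gives 17702 − 10 = 17692 true varves.
A: Mean rate = 624.0 mm / 17692 years ≈ 0.035 mm per year.
Length of B = 0.035 × 8499 = 297.5 mm.

297.5 mm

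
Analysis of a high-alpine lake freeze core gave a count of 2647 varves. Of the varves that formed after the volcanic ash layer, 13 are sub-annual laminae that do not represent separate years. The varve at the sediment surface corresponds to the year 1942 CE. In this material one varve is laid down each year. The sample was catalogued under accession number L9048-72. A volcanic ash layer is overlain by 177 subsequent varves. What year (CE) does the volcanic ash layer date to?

There are 177 varves younger than the volcanic ash layer.
Removing the 13 false varves leaves 177 − 13 = 164 true varves beyond the volcanic ash layer.
The varve at the sediment surface is 1942 CE, so the volcanic ash layer dates to 1942 − 164 = 1778 CE.

1778 CE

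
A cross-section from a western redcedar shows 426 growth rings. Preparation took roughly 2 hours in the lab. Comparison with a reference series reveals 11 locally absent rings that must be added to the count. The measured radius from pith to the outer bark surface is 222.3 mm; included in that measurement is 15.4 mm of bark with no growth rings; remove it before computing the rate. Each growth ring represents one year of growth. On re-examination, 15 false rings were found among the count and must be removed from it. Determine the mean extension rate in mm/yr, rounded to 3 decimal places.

0.490 mm/yr

Adjusted count: 426 − 15 + 11 = 422 growth rings.
The growth record spans 222.3 − 15.4 = 206.9 mm.
206.9 mm over 422 years gives 206.9 / 422 ≈ 0.490 mm/yr.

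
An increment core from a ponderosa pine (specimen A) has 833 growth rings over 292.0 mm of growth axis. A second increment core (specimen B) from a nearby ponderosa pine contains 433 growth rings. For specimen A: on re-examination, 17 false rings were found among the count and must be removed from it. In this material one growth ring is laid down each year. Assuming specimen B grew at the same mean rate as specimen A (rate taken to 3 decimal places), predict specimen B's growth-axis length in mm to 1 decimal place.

Specimen A: after corrections the count is 833 − 17 = 816 growth rings.
A: 292.0 mm over 816 years gives 292.0 / 816 ≈ 0.358 mm/year.
For B, 0.358 mm/year × 433 years = 155.0 mm.

155.0 mm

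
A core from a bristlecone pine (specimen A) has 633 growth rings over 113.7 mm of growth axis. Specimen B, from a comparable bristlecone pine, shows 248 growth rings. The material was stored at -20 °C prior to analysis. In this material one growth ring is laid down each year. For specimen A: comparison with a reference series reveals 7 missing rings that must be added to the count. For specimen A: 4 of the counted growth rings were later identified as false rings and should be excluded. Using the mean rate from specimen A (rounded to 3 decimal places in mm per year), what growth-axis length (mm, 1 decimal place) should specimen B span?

Specimen A: after corrections the count is 633 − 4 + 7 = 636 growth rings.
A: 113.7 mm over 636 years gives 113.7 / 636 ≈ 0.179 mm/yr.
For B, 0.179 mm/year × 248 years = 44.4 mm.

44.4 mm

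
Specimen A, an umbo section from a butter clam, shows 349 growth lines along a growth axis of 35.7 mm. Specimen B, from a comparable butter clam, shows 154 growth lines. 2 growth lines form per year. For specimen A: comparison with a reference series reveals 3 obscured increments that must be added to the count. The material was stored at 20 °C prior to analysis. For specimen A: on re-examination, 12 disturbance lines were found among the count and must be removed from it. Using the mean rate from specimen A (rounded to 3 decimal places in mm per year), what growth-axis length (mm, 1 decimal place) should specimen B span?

Specimen A: true growth line count = 349 − 12 + 3 = 340.
Specimen A: dividing by 2 growth lines per year: 340 / 2 = 170 years.
A: 35.7 mm over 170 years gives 35.7 / 170 ≈ 0.210 mm/yr.
Specimen B: 154 growth lines at 2 per year is 154 / 2 = 77 years. B's length ≈ 0.210 × 77 = 16.2 mm.

16.2 mm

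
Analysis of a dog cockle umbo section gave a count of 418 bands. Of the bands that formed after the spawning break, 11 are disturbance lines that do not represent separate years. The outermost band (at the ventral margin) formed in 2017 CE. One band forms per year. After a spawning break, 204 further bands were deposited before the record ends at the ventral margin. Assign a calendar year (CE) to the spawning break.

204 bands formed after the spawning break.
Excluding 11 false bands: 204 − 11 = 193.
Counting back 193 years from 2017 CE places the spawning break in 2017 − 193 = 1824 CE.

1824 CE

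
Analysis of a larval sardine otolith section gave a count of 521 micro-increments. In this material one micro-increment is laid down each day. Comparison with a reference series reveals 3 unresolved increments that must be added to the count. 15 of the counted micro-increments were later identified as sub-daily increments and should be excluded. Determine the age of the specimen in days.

509 days

True micro-increment count = 521 − 15 + 3 = 509.
With a one-to-one micro-increment periodicity this is 509 days.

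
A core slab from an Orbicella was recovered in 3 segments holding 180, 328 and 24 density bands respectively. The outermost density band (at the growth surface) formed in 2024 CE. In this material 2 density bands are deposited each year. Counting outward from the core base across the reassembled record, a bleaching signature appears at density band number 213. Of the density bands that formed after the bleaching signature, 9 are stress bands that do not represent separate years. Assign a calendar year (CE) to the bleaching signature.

Total density bands = 180 + 328 + 24 = 532.
532 − 213 = 319 density bands lie beyond the bleaching signature toward the growth surface.
319 − 9 false = 310 true density bands after the bleaching signature.
310 density bands at 2 per year is 310 / 2 = 155 years.
The density band at the growth surface is 2024 CE, so the bleaching signature dates to 2024 − 155 = 1869 CE.

1869 CE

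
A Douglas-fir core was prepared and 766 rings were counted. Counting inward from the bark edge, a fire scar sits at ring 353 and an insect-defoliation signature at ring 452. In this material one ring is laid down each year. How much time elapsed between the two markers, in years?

99 yr

452 − 353 = 99 rings lie between the two events.
That is 99 years at one ring per year.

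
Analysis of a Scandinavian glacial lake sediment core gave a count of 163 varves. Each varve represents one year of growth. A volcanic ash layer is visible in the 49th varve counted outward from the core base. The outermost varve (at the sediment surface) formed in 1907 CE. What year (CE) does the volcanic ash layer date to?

1793 CE

The volcanic ash layer sits at varve 49 from the core base, so 163 − 49 = 114 varves formed after it.
1907 − 114 = 1793 CE.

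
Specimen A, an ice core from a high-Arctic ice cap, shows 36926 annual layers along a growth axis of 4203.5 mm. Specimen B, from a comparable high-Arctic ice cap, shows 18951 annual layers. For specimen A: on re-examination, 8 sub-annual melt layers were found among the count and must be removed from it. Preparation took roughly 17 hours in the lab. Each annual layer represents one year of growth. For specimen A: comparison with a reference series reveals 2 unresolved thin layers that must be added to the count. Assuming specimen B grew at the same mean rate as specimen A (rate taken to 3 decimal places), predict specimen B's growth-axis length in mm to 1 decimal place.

Specimen A: after corrections the count is 36926 − 8 + 2 = 36920 annual layers.
A: Mean rate = 4203.5 mm / 36920 years ≈ 0.114 mm/yr.
Length of B = 0.114 × 18951 = 2160.4 mm.

2160.4 mm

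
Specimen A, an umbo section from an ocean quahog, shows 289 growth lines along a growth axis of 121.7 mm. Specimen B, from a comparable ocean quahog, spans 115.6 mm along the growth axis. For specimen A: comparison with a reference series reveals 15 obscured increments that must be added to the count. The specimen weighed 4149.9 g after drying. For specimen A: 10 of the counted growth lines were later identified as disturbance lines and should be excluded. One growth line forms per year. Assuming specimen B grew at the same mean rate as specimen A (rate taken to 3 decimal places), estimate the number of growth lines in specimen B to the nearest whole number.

279 growth lines

Specimen A: adjusted count: 289 − 10 + 15 = 294 growth lines.
A: 121.7 mm over 294 years gives 121.7 / 294 ≈ 0.414 mm per year.
Specimen B: 115.6 mm / 0.414 mm per year = 279.23 years ≈ 279 growth lines.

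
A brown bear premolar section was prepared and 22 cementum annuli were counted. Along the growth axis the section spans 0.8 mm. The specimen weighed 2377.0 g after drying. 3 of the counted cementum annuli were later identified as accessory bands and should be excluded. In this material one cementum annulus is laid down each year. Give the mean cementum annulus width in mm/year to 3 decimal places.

0.042 mm/year

Correcting the raw count gives 22 − 3 = 19 true cementum annuli.
0.8 mm over 19 years gives 0.8 / 19 ≈ 0.042 mm/year.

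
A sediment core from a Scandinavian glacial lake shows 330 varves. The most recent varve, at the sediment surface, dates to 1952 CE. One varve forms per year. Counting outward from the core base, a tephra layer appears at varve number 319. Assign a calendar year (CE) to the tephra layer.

The tephra layer sits at varve 319 from the core base, so 330 − 319 = 11 varves formed after it.
The varve at the sediment surface is 1952 CE, so the tephra layer dates to 1952 − 11 = 1941 CE.

1941 CE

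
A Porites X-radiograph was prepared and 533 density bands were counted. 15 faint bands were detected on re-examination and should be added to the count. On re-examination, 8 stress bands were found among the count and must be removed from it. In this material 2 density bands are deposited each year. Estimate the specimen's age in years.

After corrections the count is 533 − 8 + 15 = 540 density bands.
Dividing by 2 density bands per year: 540 / 2 = 270 years.

270 years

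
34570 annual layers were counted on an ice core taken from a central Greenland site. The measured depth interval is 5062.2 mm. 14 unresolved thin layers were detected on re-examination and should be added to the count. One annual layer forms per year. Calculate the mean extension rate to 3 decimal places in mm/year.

True annual layer count = 34570 + 14 = 34584.
Extension rate ≈ 5062.2 / 34584 = 0.146 mm/year.

0.146 mm/year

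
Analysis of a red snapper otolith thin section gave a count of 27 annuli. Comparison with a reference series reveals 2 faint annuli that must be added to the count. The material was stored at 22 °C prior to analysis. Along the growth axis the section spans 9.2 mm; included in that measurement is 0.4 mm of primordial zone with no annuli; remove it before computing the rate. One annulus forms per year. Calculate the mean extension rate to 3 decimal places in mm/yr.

Adjusted count: 27 + 2 = 29 annuli.
Net length = 9.2 − 0.4 = 8.8 mm.
8.8 mm over 29 years gives 8.8 / 29 ≈ 0.303 mm/yr.

0.303 mm/yr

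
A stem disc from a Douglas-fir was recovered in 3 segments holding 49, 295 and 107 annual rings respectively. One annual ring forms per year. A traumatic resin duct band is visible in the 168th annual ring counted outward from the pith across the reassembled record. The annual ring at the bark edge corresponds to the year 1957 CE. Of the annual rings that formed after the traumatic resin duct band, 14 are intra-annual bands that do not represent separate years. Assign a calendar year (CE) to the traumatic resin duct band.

1688 CE

Total annual rings = 49 + 295 + 107 = 451.
Between annual ring 168 and the bark edge there are 451 − 168 = 283 annual rings.
Removing the 14 false annual rings leaves 283 − 14 = 269 true annual rings beyond the traumatic resin duct band.
1957 − 269 = 1688 CE.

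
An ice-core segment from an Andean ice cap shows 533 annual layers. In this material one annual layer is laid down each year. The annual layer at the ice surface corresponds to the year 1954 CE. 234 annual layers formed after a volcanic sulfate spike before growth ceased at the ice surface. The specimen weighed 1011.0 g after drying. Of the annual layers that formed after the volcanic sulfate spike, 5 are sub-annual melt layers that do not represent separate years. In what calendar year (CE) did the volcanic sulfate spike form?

There are 234 annual layers younger than the volcanic sulfate spike.
Removing the 5 false annual layers leaves 234 − 5 = 229 true annual layers beyond the volcanic sulfate spike.
1954 − 229 = 1725 CE.

1725 CE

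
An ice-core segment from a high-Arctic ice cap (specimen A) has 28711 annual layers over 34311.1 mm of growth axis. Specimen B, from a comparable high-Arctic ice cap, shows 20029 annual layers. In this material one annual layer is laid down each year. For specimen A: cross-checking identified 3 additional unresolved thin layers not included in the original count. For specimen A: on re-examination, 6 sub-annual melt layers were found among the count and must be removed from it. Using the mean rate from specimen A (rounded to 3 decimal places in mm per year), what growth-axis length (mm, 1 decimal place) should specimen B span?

Specimen A: after corrections the count is 28711 − 6 + 3 = 28708 annual layers.
A: Extension rate ≈ 34311.1 / 28708 = 1.195 mm per year.
For B, 1.195 mm/year × 20029 years = 23934.7 mm.

23934.7 mm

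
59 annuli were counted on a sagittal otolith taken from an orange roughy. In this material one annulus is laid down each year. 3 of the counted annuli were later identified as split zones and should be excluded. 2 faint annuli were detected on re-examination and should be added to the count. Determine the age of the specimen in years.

True annulus count = 59 − 3 + 2 = 58.
One annulus per year makes the duration 58 years.

58 years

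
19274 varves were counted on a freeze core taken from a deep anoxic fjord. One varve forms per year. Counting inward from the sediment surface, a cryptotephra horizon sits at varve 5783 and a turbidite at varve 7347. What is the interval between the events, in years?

1564 yr

The two markers are separated by 7347 − 5783 = 1564 varves.
That is 1564 years at one varve per year.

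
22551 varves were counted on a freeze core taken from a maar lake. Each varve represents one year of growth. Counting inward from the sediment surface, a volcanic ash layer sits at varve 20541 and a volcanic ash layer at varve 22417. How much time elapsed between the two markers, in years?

1876 years

The two markers are separated by 22417 − 20541 = 1876 varves.
That is 1876 years at one varve per year.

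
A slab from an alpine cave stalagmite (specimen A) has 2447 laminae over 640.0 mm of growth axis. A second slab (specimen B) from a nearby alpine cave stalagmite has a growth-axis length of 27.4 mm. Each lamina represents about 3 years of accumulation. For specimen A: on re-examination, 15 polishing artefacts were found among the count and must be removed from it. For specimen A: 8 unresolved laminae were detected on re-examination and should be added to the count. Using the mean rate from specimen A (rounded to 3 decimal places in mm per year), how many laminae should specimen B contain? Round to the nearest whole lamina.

105 laminae

Specimen A: after corrections the count is 2447 − 15 + 8 = 2440 laminae.
Specimen A: 2440 laminae at 3 years each span 2440 × 3 = 7320 years.
A: Mean rate = 640.0 mm / 7320 years ≈ 0.087 mm/year.
For B, 27.4 / 0.087 = 314.94 years; at 3 years per lamina that is 314.94 / 3 ≈ 105 laminae.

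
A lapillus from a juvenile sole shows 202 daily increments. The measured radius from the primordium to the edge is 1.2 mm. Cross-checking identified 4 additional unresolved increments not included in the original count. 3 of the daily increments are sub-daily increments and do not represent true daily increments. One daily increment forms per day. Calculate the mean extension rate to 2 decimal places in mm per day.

0.01 mm per day

Correcting the raw count gives 202 − 3 + 4 = 203 true daily increments.
1.2 mm over 203 days gives 1.2 / 203 ≈ 0.01 mm per day.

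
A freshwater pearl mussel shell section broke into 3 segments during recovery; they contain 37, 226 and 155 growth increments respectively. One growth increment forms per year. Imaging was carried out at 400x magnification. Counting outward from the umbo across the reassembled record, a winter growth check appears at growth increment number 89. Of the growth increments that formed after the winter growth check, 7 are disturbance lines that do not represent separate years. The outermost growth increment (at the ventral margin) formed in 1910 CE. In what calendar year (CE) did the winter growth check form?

Total growth increments = 37 + 226 + 155 = 418.
Between growth increment 89 and the ventral margin there are 418 − 89 = 329 growth increments.
Excluding 7 false growth increments: 329 − 7 = 322.
Counting back 322 years from 1910 CE places the winter growth check in 1910 − 322 = 1588 CE.

1588 CE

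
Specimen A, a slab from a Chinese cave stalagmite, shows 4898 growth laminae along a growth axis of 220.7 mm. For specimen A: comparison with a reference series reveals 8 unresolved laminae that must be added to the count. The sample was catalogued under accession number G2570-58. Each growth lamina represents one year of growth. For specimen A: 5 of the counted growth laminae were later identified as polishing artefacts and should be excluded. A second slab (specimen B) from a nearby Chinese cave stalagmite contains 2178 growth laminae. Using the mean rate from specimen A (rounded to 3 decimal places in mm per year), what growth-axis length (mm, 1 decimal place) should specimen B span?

Specimen A: adjusted count: 4898 − 5 + 8 = 4901 growth laminae.
A: 220.7 mm over 4901 years gives 220.7 / 4901 ≈ 0.045 mm per year.
Length of B = 0.045 × 2178 = 98.0 mm.

98.0 mm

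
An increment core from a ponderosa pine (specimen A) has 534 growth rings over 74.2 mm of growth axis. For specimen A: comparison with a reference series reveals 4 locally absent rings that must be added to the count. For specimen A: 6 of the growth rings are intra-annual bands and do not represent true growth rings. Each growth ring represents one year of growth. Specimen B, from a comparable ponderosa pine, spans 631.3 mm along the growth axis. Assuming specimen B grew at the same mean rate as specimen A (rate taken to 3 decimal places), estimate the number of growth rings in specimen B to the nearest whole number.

4542 growth rings

Specimen A: true growth ring count = 534 − 6 + 4 = 532.
A: Mean rate = 74.2 mm / 532 years ≈ 0.139 mm/year.
B spans 631.3 / 0.139 = 4541.73 years ≈ 4542 growth rings.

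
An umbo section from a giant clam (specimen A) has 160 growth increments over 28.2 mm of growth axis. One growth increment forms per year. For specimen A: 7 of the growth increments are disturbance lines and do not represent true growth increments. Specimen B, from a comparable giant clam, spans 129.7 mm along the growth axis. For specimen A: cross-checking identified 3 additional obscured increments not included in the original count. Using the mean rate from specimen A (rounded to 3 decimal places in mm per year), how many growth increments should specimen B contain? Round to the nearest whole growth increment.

Specimen A: correcting the raw count gives 160 − 7 + 3 = 156 true growth increments.
A: 28.2 mm over 156 years gives 28.2 / 156 ≈ 0.181 mm/year.
For B, 129.7 / 0.181 = 716.57 years ≈ 717 growth increments.

717 growth increments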